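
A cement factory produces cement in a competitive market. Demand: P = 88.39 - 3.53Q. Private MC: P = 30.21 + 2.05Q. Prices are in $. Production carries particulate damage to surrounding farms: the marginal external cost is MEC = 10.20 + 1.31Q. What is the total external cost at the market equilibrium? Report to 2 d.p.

Market equilibrium (private): 30.21 + 2.05Q = 88.39 - 3.53Q → Q_m = 10.4265.
Total external cost = ∫₀^{Q_m} (10.20 + 1.31Q) dQ = 10.20×10.4265 + ½×1.31×10.4265² = 177.5566.

$177.56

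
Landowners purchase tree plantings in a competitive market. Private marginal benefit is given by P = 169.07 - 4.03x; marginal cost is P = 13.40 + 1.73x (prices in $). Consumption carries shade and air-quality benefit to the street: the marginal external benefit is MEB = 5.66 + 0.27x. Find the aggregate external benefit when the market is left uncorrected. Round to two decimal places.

Market equilibrium (private): 13.40 + 1.73x = 169.07 - 4.03x → x_m = 27.0260.
Total external benefit = ∫₀^{x_m} (5.66 + 0.27x) dx = 5.66×27.0260 + ½×0.27×27.0260² = 251.5718.

$251.57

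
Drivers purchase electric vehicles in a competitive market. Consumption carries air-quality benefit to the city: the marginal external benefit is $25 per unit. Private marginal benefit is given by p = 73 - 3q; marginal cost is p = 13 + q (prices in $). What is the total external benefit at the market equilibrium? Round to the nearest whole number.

$375

Market equilibrium (private): 13 + q = 73 - 3q → q_m = 15.0000.
Total external benefit = MEB × q_m = 25 × 15.0000 = 375.0000.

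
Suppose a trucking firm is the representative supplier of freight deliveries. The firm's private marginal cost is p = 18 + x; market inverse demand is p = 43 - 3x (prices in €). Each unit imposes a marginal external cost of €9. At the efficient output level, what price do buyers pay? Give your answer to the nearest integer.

Social marginal cost = private MC + MEC = 27 + x.
Set SMC = demand: 27 + x = 43 - 3x → x* = 4.0000.
Consumer price on the demand curve at x*: 43 − 3×4.0000 = 31.0000.

P = €31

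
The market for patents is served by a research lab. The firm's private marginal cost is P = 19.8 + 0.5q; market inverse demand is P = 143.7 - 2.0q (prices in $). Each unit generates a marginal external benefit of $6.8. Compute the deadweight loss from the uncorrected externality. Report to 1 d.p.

Market equilibrium (private): 19.8 + 0.5q = 143.7 - 2.0q → q_m = 49.5600.
Social marginal cost = private MC − MEB = 13.0 + 0.5q.
Set SMC = demand: 13.0 + 0.5q = 143.7 - 2.0q → q* = 52.2800.
The loss is the area between SMC and demand from q* to q_m; with linear curves that's a triangle of height MEB(q_m).
DWL = ½ × 2.7200 × 6.8000 = 9.2480.

DWL = $9.2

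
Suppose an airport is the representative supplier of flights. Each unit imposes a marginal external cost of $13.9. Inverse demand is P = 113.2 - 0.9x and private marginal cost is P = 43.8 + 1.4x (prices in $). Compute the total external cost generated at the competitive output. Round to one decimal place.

$419.4

Market equilibrium (private): 43.8 + 1.4x = 113.2 - 0.9x → x_m = 30.1739.
Total external cost = MEC × x_m = 13.9 × 30.1739 = 419.4172.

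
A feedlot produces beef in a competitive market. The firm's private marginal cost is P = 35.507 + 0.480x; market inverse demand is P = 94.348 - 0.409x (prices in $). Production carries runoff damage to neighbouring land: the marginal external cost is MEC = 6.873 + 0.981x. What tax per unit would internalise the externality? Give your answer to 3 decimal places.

Social marginal cost = private MC + MEC = 42.380 + 1.461x.
Set SMC = demand: 42.380 + 1.461x = 94.348 - 0.409x → x* = 27.7904.
The Pigouvian tax equals MEC at x*: 6.873 + 0.981×27.7904 = 34.1354.

tax = $34.135 per unit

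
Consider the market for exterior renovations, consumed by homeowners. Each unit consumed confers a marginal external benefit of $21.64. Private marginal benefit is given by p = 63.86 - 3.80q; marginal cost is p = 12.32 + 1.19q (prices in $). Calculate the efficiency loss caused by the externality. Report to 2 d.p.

DWL = $46.92

Market equilibrium (private): 12.32 + 1.19q = 63.86 - 3.80q → q_m = 10.3287.
Social marginal benefit = demand + MEB = 85.50 - 3.80q.
Set SMB = MC: 85.50 - 3.80q = 12.32 + 1.19q → q* = 14.6653.
Between q* and q_m the wedge SMB − MC runs linearly from 0 to MEB(q_m), so the loss is a triangle.
DWL = ½ × 4.3366 × 21.6400 = 46.9220.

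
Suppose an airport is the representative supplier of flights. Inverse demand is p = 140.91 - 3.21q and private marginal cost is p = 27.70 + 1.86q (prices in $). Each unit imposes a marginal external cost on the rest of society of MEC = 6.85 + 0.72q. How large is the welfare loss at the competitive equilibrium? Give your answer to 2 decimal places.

Market equilibrium (private): 27.70 + 1.86q = 140.91 - 3.21q → q_m = 22.3294.
Social marginal cost = private MC + MEC = 34.55 + 2.58q.
Set SMC = demand: 34.55 + 2.58q = 140.91 - 3.21q → q* = 18.3696.
Height of the DWL triangle at q_m is SMC(q_m) − demand(q_m) = MEC(q_m) = 22.9272.
DWL = ½ × 3.9598 × 22.9272 = 45.3936.

DWL = $45.39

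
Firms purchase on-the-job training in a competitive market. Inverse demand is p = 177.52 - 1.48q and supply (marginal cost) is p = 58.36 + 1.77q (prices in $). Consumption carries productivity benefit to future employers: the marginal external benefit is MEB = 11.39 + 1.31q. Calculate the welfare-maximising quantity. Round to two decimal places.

q* = 67.29

Social marginal benefit = demand + MEB = 188.91 - 0.17q.
Set SMB = MC: 188.91 - 0.17q = 58.36 + 1.77q → q* = 67.2938.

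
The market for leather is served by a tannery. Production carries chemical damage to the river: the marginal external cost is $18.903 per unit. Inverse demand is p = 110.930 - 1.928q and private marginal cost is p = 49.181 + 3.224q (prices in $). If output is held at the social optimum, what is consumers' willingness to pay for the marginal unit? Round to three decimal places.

P = $94.896

Social marginal cost = private MC + MEC = 68.084 + 3.224q.
Set SMC = demand: 68.084 + 3.224q = 110.930 - 1.928q → q* = 8.3164.
Consumer price on the demand curve at q*: 110.930 − 1.928×8.3164 = 94.8960.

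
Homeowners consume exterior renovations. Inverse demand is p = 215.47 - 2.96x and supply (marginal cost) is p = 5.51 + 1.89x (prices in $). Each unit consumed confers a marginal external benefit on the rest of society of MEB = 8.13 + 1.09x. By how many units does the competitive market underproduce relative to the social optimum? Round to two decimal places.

Market equilibrium (private): 5.51 + 1.89x = 215.47 - 2.96x → x_m = 43.2907.
Social marginal benefit = demand + MEB = 223.60 - 1.87x.
Set SMB = MC: 223.60 - 1.87x = 5.51 + 1.89x → x* = 58.0027.
Gap = |43.2907 − 58.0027| = 14.7120.

14.71 units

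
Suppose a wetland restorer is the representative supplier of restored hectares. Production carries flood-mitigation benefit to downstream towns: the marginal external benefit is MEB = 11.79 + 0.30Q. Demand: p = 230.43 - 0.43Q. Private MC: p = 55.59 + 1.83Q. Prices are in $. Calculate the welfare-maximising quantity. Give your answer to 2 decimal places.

Q* = 95.22

Social marginal cost = private MC − MEB = 43.80 + 1.53Q.
Set SMC = demand: 43.80 + 1.53Q = 230.43 - 0.43Q → Q* = 95.2194.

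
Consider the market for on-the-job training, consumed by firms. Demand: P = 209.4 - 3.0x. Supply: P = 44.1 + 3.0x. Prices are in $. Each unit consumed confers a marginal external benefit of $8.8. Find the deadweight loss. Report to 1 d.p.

Market equilibrium (private): 44.1 + 3.0x = 209.4 - 3.0x → x_m = 27.5500.
Social marginal benefit = demand + MEB = 218.2 - 3.0x.
Set SMB = MC: 218.2 - 3.0x = 44.1 + 3.0x → x* = 29.0167.
Height of the DWL triangle at x_m is SMB(x_m) − MC(x_m) = MEB(x_m) = 8.8000.
DWL = ½ × 1.4667 × 8.8000 = 6.4535.

DWL = $6.5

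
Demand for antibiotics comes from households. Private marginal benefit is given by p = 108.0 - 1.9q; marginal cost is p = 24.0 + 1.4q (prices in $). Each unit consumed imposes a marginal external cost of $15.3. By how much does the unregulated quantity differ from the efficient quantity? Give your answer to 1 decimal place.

4.6 units

Market equilibrium (private): 24.0 + 1.4q = 108.0 - 1.9q → q_m = 25.4545.
Social marginal benefit = demand − MEC = 92.7 - 1.9q.
Set SMB = MC: 92.7 - 1.9q = 24.0 + 1.4q → q* = 20.8182.
Gap = |25.4545 − 20.8182| = 4.6363.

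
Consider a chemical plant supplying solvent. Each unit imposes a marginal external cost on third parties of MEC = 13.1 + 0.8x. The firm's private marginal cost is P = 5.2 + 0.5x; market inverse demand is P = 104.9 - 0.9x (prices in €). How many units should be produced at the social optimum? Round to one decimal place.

x* = 39.4

Social marginal cost = private MC + MEC = 18.3 + 1.3x.
Set SMC = demand: 18.3 + 1.3x = 104.9 - 0.9x → x* = 39.3636.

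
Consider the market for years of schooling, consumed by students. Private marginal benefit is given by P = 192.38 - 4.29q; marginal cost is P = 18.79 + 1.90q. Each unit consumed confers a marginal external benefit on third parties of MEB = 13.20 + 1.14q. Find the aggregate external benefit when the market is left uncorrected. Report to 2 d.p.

Market equilibrium (private): 18.79 + 1.90q = 192.38 - 4.29q → q_m = 28.0436.
Total external benefit = ∫₀^{q_m} (13.20 + 1.14q) dq = 13.20×28.0436 + ½×1.14×28.0436² = 818.4483.

818.45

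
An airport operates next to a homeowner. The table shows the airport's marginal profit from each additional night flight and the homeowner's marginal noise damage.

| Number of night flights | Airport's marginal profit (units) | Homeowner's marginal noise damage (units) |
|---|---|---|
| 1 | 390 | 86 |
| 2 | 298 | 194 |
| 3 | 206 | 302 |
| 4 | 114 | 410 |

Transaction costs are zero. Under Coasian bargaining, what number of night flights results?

Bargaining reaches the level where marginal profit last exceeds marginal noise damage.
That holds through level 2 (298 ≥ 194) but not at 3 (206 < 302).

2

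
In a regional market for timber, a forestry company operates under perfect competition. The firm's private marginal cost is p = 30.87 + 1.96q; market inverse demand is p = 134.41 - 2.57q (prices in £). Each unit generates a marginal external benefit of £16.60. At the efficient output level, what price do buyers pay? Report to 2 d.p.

Social marginal cost = private MC − MEB = 14.27 + 1.96q.
Set SMC = demand: 14.27 + 1.96q = 134.41 - 2.57q → q* = 26.5210.
Consumer price on the demand curve at q*: 134.41 − 2.57×26.5210 = 66.2510.

P = £66.25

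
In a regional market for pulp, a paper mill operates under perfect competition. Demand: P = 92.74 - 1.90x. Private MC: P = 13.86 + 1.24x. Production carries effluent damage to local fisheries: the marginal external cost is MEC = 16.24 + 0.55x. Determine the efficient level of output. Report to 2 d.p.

Social marginal cost = private MC + MEC = 30.10 + 1.79x.
Set SMC = demand: 30.10 + 1.79x = 92.74 - 1.90x → x* = 16.9756.

x* = 16.98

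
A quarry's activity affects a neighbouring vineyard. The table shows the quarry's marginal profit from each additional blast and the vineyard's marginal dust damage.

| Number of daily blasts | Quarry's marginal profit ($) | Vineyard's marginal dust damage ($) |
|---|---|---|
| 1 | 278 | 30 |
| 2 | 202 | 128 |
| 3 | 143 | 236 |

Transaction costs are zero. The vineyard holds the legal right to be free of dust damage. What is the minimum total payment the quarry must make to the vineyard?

Efficient level: marginal profit ≥ marginal dust damage through level 2, so k* = 2.
With the vineyard holding the right, the quarry must at least compensate total damage at k*: 30 + 128 = 158.

$158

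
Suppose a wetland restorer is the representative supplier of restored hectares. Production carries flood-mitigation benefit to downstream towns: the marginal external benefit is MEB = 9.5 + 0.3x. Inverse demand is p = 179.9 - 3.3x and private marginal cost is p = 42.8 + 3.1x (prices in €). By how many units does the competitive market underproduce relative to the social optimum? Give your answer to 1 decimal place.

2.6 units

Market equilibrium (private): 42.8 + 3.1x = 179.9 - 3.3x → x_m = 21.4219.
Social marginal cost = private MC − MEB = 33.3 + 2.8x.
Set SMC = demand: 33.3 + 2.8x = 179.9 - 3.3x → x* = 24.0328.
Gap = |21.4219 − 24.0328| = 2.6109.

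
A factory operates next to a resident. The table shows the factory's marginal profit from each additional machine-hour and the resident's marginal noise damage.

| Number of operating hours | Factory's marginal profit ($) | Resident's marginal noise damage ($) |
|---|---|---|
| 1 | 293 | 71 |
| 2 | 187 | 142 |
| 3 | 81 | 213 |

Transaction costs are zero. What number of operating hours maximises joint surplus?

Bargaining reaches the level where marginal profit last exceeds marginal noise damage.
That holds through level 2 (187 ≥ 142) but not at 3 (81 < 213).

2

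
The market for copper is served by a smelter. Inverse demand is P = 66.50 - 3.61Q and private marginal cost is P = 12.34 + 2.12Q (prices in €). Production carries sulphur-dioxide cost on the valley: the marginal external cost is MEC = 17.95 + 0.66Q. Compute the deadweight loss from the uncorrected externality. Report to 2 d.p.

Market equilibrium (private): 12.34 + 2.12Q = 66.50 - 3.61Q → Q_m = 9.4520.
Social marginal cost = private MC + MEC = 30.29 + 2.78Q.
Set SMC = demand: 30.29 + 2.78Q = 66.50 - 3.61Q → Q* = 5.6667.
Between Q* and Q_m the wedge SMC − demand runs linearly from 0 to MEC(Q_m), so the loss is a triangle.
DWL = ½ × 3.7853 × 24.1883 = 45.7800.

DWL = €45.78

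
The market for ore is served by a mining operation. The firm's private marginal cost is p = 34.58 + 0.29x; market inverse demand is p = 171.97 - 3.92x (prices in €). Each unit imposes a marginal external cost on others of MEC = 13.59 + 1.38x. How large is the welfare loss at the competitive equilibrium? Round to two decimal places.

DWL = €307.42

Market equilibrium (private): 34.58 + 0.29x = 171.97 - 3.92x → x_m = 32.6342.
Social marginal cost = private MC + MEC = 48.17 + 1.67x.
Set SMC = demand: 48.17 + 1.67x = 171.97 - 3.92x → x* = 22.1467.
The loss is the area between SMC and demand from x* to x_m; with linear curves that's a triangle of height MEC(x_m).
DWL = ½ × 10.4875 × 58.6252 = 307.4159.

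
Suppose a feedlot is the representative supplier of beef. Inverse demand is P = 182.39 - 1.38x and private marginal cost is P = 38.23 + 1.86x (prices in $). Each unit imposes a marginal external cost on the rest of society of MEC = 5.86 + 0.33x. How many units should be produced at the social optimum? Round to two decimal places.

Social marginal cost = private MC + MEC = 44.09 + 2.19x.
Set SMC = demand: 44.09 + 2.19x = 182.39 - 1.38x → x* = 38.7395.

x* = 38.74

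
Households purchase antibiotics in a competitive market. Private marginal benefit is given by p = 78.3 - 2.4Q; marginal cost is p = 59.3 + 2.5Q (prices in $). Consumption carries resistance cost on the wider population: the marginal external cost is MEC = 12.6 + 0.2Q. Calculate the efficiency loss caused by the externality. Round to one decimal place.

DWL = $17.5

Market equilibrium (private): 59.3 + 2.5Q = 78.3 - 2.4Q → Q_m = 3.8776.
Social marginal benefit = demand − MEC = 65.7 - 2.6Q.
Set SMB = MC: 65.7 - 2.6Q = 59.3 + 2.5Q → Q* = 1.2549.
The loss is the area between SMB and MC from Q* to Q_m; with linear curves that's a triangle of height MEC(Q_m).
DWL = ½ × 2.6227 × 13.3755 = 17.5400.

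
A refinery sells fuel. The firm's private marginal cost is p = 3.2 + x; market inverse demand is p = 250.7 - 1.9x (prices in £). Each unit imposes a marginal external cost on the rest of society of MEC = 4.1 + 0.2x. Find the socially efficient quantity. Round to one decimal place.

Social marginal cost = private MC + MEC = 7.3 + 1.2x.
Set SMC = demand: 7.3 + 1.2x = 250.7 - 1.9x → x* = 78.5161.

x* = 78.5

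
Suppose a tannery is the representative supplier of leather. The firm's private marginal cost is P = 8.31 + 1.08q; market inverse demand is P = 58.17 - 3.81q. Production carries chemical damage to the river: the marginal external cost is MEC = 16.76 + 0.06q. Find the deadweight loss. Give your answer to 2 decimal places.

DWL = 30.48

Market equilibrium (private): 8.31 + 1.08q = 58.17 - 3.81q → q_m = 10.1963.
Social marginal cost = private MC + MEC = 25.07 + 1.14q.
Set SMC = demand: 25.07 + 1.14q = 58.17 - 3.81q → q* = 6.6869.
The loss is the area between SMC and demand from q* to q_m; with linear curves that's a triangle of height MEC(q_m).
DWL = ½ × 3.5094 × 17.3718 = 30.4823.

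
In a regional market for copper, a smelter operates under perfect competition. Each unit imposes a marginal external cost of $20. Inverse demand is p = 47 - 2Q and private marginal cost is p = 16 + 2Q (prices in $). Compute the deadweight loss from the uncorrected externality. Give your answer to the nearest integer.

Market equilibrium (private): 16 + 2Q = 47 - 2Q → Q_m = 7.7500.
Social marginal cost = private MC + MEC = 36 + 2Q.
Set SMC = demand: 36 + 2Q = 47 - 2Q → Q* = 2.7500.
The loss is the area between SMC and demand from Q* to Q_m; with linear curves that's a triangle of height MEC(Q_m).
DWL = ½ × 5.0000 × 20.0000 = 50.0000.

DWL = $50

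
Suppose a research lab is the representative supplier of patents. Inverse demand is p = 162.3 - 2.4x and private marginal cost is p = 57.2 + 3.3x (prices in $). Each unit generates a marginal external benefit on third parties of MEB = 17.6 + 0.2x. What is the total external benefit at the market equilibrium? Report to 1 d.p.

Market equilibrium (private): 57.2 + 3.3x = 162.3 - 2.4x → x_m = 18.4386.
Total external benefit = ∫₀^{x_m} (17.6 + 0.2x) dx = 17.6×18.4386 + ½×0.2×18.4386² = 358.5176.

$358.5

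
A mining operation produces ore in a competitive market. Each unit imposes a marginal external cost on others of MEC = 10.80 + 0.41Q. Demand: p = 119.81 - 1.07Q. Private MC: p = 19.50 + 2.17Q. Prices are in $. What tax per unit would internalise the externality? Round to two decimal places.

tax = $20.85 per unit

Social marginal cost = private MC + MEC = 30.30 + 2.58Q.
Set SMC = demand: 30.30 + 2.58Q = 119.81 - 1.07Q → Q* = 24.5233.
The Pigouvian tax equals MEC at Q*: 10.80 + 0.41×24.5233 = 20.8546.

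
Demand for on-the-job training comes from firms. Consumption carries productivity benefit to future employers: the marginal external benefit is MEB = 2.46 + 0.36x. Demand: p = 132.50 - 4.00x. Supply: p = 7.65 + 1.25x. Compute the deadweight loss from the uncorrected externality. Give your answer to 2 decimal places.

Market equilibrium (private): 7.65 + 1.25x = 132.50 - 4.00x → x_m = 23.7810.
Social marginal benefit = demand + MEB = 134.96 - 3.64x.
Set SMB = MC: 134.96 - 3.64x = 7.65 + 1.25x → x* = 26.0348.
Height of the DWL triangle at x_m is SMB(x_m) − MC(x_m) = MEB(x_m) = 11.0211.
DWL = ½ × 2.2538 × 11.0211 = 12.4197.

DWL = 12.42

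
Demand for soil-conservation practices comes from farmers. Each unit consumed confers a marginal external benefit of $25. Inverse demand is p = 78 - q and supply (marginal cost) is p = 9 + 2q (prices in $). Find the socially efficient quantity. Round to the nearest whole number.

q* = 31

Social marginal benefit = demand + MEB = 103 - q.
Set SMB = MC: 103 - q = 9 + 2q → q* = 31.3333.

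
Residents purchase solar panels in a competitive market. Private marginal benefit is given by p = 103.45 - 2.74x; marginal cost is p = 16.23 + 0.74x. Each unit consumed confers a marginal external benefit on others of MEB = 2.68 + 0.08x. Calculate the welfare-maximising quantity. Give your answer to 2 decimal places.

Social marginal benefit = demand + MEB = 106.13 - 2.66x.
Set SMB = MC: 106.13 - 2.66x = 16.23 + 0.74x → x* = 26.4412.

x* = 26.44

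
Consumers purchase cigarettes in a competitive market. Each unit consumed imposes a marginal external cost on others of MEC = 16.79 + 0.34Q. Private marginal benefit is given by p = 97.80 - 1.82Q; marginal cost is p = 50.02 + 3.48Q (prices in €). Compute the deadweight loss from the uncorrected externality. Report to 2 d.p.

DWL = €34.95

Market equilibrium (private): 50.02 + 3.48Q = 97.80 - 1.82Q → Q_m = 9.0151.
Social marginal benefit = demand − MEC = 81.01 - 2.16Q.
Set SMB = MC: 81.01 - 2.16Q = 50.02 + 3.48Q → Q* = 5.4947.
The welfare-loss triangle has base |Q_m − Q*| and height MEC(Q_m) (the vertical gap between SMB and MC is zero at Q* and MEC at Q_m).
DWL = ½ × 3.5204 × 19.8551 = 34.9489.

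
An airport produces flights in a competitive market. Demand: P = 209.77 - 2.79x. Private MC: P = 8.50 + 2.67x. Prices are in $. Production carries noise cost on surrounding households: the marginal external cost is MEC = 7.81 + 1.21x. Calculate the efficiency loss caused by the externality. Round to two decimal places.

DWL = $205.94

Market equilibrium (private): 8.50 + 2.67x = 209.77 - 2.79x → x_m = 36.8626.
Social marginal cost = private MC + MEC = 16.31 + 3.88x.
Set SMC = demand: 16.31 + 3.88x = 209.77 - 2.79x → x* = 29.0045.
Height of the DWL triangle at x_m is SMC(x_m) − demand(x_m) = MEC(x_m) = 52.4138.
DWL = ½ × 7.8581 × 52.4138 = 205.9364.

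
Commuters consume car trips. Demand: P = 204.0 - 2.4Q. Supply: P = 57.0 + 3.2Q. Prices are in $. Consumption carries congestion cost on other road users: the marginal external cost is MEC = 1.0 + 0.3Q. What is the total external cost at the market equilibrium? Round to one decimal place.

$129.6

Market equilibrium (private): 57.0 + 3.2Q = 204.0 - 2.4Q → Q_m = 26.2500.
Total external cost = ∫₀^{Q_m} (1.0 + 0.3Q) dQ = 1.0×26.2500 + ½×0.3×26.2500² = 129.6094.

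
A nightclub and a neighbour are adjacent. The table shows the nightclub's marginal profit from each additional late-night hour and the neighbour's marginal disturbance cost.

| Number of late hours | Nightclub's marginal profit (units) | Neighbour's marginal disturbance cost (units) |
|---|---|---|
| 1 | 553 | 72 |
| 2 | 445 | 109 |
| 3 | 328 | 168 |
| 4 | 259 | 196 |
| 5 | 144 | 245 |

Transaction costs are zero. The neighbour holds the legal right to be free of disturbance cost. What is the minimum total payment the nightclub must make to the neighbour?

Efficient level: marginal profit ≥ marginal disturbance cost through level 4, so k* = 4.
With the neighbour holding the right, the nightclub must at least compensate total damage at k*: 72 + 109 + 168 + 196 = 545.

545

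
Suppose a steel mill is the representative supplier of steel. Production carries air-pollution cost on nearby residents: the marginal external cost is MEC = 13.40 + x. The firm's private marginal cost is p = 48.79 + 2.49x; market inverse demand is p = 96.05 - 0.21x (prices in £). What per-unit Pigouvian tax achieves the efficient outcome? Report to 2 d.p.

tax = £22.55 per unit

Social marginal cost = private MC + MEC = 62.19 + 3.49x.
Set SMC = demand: 62.19 + 3.49x = 96.05 - 0.21x → x* = 9.1514.
The Pigouvian tax equals MEC at x*: 13.40 + 1.00×9.1514 = 22.5514.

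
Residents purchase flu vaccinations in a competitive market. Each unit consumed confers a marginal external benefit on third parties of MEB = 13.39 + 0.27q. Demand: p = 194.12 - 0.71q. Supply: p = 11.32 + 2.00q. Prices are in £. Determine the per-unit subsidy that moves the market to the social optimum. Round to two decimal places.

Social marginal benefit = demand + MEB = 207.51 - 0.44q.
Set SMB = MC: 207.51 - 0.44q = 11.32 + 2.00q → q* = 80.4057.
The Pigouvian subsidy equals MEB at q*: 13.39 + 0.27×80.4057 = 35.0995.

subsidy = £35.10 per unit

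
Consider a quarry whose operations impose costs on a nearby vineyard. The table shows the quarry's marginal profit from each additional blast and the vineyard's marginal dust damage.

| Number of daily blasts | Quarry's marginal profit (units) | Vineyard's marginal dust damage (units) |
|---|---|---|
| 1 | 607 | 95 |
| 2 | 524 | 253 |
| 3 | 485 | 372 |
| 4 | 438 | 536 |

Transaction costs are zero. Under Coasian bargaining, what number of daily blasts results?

Bargaining reaches the level where marginal profit last exceeds marginal dust damage.
That holds through level 3 (485 ≥ 372) but not at 4 (438 < 536).

3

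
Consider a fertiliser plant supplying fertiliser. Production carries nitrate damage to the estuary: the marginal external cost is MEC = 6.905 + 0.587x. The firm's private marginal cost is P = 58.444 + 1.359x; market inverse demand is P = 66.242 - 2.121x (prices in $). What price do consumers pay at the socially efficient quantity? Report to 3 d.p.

P = $65.776

Social marginal cost = private MC + MEC = 65.349 + 1.946x.
Set SMC = demand: 65.349 + 1.946x = 66.242 - 2.121x → x* = 0.2196.
Consumer price on the demand curve at x*: 66.242 − 2.121×0.2196 = 65.7762.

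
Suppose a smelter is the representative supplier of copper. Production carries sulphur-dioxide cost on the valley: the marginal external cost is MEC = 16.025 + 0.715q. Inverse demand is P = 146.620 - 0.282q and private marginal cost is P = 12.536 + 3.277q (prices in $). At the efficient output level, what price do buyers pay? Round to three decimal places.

Social marginal cost = private MC + MEC = 28.561 + 3.992q.
Set SMC = demand: 28.561 + 3.992q = 146.620 - 0.282q → q* = 27.6226.
Consumer price on the demand curve at q*: 146.620 − 0.282×27.6226 = 138.8304.

P = $138.830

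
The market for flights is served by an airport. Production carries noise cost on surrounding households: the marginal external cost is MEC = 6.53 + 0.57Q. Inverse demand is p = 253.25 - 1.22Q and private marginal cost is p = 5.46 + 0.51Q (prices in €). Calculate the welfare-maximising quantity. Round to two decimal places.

Q* = 104.90

Social marginal cost = private MC + MEC = 11.99 + 1.08Q.
Set SMC = demand: 11.99 + 1.08Q = 253.25 - 1.22Q → Q* = 104.8957.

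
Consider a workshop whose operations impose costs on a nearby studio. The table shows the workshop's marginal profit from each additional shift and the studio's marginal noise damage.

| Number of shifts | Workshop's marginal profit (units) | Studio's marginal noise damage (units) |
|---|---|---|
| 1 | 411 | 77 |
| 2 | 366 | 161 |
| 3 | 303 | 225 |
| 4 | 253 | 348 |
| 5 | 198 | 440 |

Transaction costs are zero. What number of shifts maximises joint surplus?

Bargaining reaches the level where marginal profit last exceeds marginal noise damage.
That holds through level 3 (303 ≥ 225) but not at 4 (253 < 348).

3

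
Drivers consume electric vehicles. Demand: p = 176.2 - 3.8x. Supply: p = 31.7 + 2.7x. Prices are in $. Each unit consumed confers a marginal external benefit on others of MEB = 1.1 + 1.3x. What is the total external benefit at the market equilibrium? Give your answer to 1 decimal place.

Market equilibrium (private): 31.7 + 2.7x = 176.2 - 3.8x → x_m = 22.2308.
Total external benefit = ∫₀^{x_m} (1.1 + 1.3x) dx = 1.1×22.2308 + ½×1.3×22.2308² = 345.6894.

$345.7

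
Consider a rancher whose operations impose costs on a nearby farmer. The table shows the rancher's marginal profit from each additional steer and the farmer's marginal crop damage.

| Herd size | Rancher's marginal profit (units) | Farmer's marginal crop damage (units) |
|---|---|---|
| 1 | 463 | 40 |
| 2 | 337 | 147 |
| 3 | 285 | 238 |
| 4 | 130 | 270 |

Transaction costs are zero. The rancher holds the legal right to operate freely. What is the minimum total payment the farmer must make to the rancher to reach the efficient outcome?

130

Left alone the rancher would choose level 4 (marginal profit stays positive).
Efficient level: k* = 3 (marginal profit ≥ marginal crop damage through 3).
The farmer must at least cover the rancher's forgone profit from cutting 4→3: 130 = 130.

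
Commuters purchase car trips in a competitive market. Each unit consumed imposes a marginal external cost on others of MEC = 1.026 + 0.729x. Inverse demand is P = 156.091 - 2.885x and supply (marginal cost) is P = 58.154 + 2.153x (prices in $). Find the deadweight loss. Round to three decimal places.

Market equilibrium (private): 58.154 + 2.153x = 156.091 - 2.885x → x_m = 19.4397.
Social marginal benefit = demand − MEC = 155.065 - 3.614x.
Set SMB = MC: 155.065 - 3.614x = 58.154 + 2.153x → x* = 16.8044.
Height of the DWL triangle at x_m is MC(x_m) − SMB(x_m) = MEC(x_m) = 15.1975.
DWL = ½ × 2.6353 × 15.1975 = 20.0250.

DWL = $20.025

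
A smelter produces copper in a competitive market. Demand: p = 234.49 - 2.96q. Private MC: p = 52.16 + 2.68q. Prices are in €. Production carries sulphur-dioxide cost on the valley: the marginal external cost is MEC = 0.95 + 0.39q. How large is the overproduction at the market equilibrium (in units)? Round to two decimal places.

Market equilibrium (private): 52.16 + 2.68q = 234.49 - 2.96q → q_m = 32.3280.
Social marginal cost = private MC + MEC = 53.11 + 3.07q.
Set SMC = demand: 53.11 + 3.07q = 234.49 - 2.96q → q* = 30.0796.
Gap = |32.3280 − 30.0796| = 2.2484.

2.25 units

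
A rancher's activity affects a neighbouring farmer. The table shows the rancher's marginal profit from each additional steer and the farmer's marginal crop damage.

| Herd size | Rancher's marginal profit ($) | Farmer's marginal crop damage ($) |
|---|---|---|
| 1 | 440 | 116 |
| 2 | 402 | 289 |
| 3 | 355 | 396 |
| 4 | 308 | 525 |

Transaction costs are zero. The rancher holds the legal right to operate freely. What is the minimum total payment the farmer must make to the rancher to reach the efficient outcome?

$663

Left alone the rancher would choose level 4 (marginal profit stays positive).
Efficient level: k* = 2 (marginal profit ≥ marginal crop damage through 2).
The farmer must at least cover the rancher's forgone profit from cutting 4→2: 355 + 308 = 663.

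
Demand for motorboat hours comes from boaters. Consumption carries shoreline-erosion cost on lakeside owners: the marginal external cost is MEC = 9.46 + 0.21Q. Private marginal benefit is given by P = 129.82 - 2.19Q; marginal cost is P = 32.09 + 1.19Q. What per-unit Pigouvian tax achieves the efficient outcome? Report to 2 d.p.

Social marginal benefit = demand − MEC = 120.36 - 2.40Q.
Set SMB = MC: 120.36 - 2.40Q = 32.09 + 1.19Q → Q* = 24.5877.
The Pigouvian tax equals MEC at Q*: 9.46 + 0.21×24.5877 = 14.6234.

tax = 14.62 per unit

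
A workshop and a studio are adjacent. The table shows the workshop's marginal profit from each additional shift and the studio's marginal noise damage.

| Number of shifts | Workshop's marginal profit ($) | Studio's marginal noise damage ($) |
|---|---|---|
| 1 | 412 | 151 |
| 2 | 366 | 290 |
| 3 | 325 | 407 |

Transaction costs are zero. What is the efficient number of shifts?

Bargaining reaches the level where marginal profit last exceeds marginal noise damage.
That holds through level 2 (366 ≥ 290) but not at 3 (325 < 407).

2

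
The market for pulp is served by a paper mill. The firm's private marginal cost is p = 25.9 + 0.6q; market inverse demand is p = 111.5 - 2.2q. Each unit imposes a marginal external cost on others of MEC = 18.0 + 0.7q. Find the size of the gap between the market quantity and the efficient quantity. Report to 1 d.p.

11.3 units

Market equilibrium (private): 25.9 + 0.6q = 111.5 - 2.2q → q_m = 30.5714.
Social marginal cost = private MC + MEC = 43.9 + 1.3q.
Set SMC = demand: 43.9 + 1.3q = 111.5 - 2.2q → q* = 19.3143.
Gap = |30.5714 − 19.3143| = 11.2571.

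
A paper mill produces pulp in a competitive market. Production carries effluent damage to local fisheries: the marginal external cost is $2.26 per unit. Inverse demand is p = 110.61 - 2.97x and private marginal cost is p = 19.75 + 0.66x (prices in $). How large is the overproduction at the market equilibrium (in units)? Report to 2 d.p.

0.62 units

Market equilibrium (private): 19.75 + 0.66x = 110.61 - 2.97x → x_m = 25.0303.
Social marginal cost = private MC + MEC = 22.01 + 0.66x.
Set SMC = demand: 22.01 + 0.66x = 110.61 - 2.97x → x* = 24.4077.
Gap = |25.0303 − 24.4077| = 0.6226.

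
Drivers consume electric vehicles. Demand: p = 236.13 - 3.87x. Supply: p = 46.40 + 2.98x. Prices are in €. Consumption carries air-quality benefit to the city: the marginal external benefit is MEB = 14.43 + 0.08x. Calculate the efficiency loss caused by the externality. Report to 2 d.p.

Market equilibrium (private): 46.40 + 2.98x = 236.13 - 3.87x → x_m = 27.6978.
Social marginal benefit = demand + MEB = 250.56 - 3.79x.
Set SMB = MC: 250.56 - 3.79x = 46.40 + 2.98x → x* = 30.1566.
Between x* and x_m the wedge SMB − MC runs linearly from 0 to MEB(x_m), so the loss is a triangle.
DWL = ½ × 2.4588 × 16.6458 = 20.4643.

DWL = €20.46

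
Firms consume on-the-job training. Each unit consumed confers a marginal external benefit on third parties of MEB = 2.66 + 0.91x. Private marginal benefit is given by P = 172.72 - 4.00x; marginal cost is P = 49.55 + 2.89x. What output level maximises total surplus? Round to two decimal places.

Social marginal benefit = demand + MEB = 175.38 - 3.09x.
Set SMB = MC: 175.38 - 3.09x = 49.55 + 2.89x → x* = 21.0418.

x* = 21.04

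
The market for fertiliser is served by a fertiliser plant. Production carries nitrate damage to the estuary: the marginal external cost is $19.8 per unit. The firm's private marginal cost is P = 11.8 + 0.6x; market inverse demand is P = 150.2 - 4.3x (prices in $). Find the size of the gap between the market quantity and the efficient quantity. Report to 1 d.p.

4.0 units

Market equilibrium (private): 11.8 + 0.6x = 150.2 - 4.3x → x_m = 28.2449.
Social marginal cost = private MC + MEC = 31.6 + 0.6x.
Set SMC = demand: 31.6 + 0.6x = 150.2 - 4.3x → x* = 24.2041.
Gap = |28.2449 − 24.2041| = 4.0408.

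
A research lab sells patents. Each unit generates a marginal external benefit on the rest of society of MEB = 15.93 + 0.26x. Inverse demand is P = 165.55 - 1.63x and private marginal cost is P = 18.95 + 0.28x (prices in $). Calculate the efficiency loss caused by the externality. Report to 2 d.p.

Market equilibrium (private): 18.95 + 0.28x = 165.55 - 1.63x → x_m = 76.7539.
Social marginal cost = private MC − MEB = 3.02 + 0.02x.
Set SMC = demand: 3.02 + 0.02x = 165.55 - 1.63x → x* = 98.5030.
The welfare-loss triangle has base |x_m − x*| and height MEB(x_m) (the vertical gap between SMC and demand is zero at x* and MEB at x_m).
DWL = ½ × 21.7491 × 35.8860 = 390.2441.

DWL = $390.24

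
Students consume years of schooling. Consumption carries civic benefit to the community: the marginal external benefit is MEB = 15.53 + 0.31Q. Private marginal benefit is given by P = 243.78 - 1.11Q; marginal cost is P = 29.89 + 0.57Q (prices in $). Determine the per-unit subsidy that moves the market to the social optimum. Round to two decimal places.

subsidy = $67.44 per unit

Social marginal benefit = demand + MEB = 259.31 - 0.80Q.
Set SMB = MC: 259.31 - 0.80Q = 29.89 + 0.57Q → Q* = 167.4599.
The Pigouvian subsidy equals MEB at Q*: 15.53 + 0.31×167.4599 = 67.4426.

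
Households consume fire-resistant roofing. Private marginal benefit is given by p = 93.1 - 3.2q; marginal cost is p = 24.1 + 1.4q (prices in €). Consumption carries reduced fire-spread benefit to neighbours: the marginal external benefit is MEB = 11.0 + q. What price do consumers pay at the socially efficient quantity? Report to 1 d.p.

Social marginal benefit = demand + MEB = 104.1 - 2.2q.
Set SMB = MC: 104.1 - 2.2q = 24.1 + 1.4q → q* = 22.2222.
Consumer price on the demand curve at q*: 93.1 − 3.2×22.2222 = 21.9890.

P = €22.0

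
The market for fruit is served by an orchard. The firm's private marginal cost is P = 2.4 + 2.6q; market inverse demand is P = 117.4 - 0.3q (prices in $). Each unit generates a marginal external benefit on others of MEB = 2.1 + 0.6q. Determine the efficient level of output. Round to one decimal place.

q* = 50.9

Social marginal cost = private MC − MEB = 0.3 + 2.0q.
Set SMC = demand: 0.3 + 2.0q = 117.4 - 0.3q → q* = 50.9130.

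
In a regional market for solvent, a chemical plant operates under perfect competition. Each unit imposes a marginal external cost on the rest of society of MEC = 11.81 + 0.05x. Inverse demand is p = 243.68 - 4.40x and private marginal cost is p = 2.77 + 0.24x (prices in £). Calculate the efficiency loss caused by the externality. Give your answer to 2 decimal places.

DWL = £22.13

Market equilibrium (private): 2.77 + 0.24x = 243.68 - 4.40x → x_m = 51.9203.
Social marginal cost = private MC + MEC = 14.58 + 0.29x.
Set SMC = demand: 14.58 + 0.29x = 243.68 - 4.40x → x* = 48.8486.
The loss is the area between SMC and demand from x* to x_m; with linear curves that's a triangle of height MEC(x_m).
DWL = ½ × 3.0717 × 14.4060 = 22.1255.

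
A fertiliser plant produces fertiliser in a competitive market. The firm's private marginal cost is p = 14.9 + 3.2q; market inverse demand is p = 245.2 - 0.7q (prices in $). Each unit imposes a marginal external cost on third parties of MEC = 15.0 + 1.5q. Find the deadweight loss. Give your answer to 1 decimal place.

DWL = $993.3

Market equilibrium (private): 14.9 + 3.2q = 245.2 - 0.7q → q_m = 59.0513.
Social marginal cost = private MC + MEC = 29.9 + 4.7q.
Set SMC = demand: 29.9 + 4.7q = 245.2 - 0.7q → q* = 39.8704.
The welfare-loss triangle has base |q_m − q*| and height MEC(q_m) (the vertical gap between SMC and demand is zero at q* and MEC at q_m).
DWL = ½ × 19.1809 × 103.5769 = 993.3491.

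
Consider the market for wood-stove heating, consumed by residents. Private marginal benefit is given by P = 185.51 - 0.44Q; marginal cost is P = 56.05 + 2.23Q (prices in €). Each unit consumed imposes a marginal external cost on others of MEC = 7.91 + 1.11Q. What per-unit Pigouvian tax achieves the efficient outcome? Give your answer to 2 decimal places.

Social marginal benefit = demand − MEC = 177.60 - 1.55Q.
Set SMB = MC: 177.60 - 1.55Q = 56.05 + 2.23Q → Q* = 32.1561.
The Pigouvian tax equals MEC at Q*: 7.91 + 1.11×32.1561 = 43.6033.

tax = €43.60 per unit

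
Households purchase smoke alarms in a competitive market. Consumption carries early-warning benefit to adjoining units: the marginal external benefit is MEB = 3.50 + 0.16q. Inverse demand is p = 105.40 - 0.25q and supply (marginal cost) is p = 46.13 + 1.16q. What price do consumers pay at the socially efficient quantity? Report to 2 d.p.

P = 92.85

Social marginal benefit = demand + MEB = 108.90 - 0.09q.
Set SMB = MC: 108.90 - 0.09q = 46.13 + 1.16q → q* = 50.2160.
Consumer price on the demand curve at q*: 105.40 − 0.25×50.2160 = 92.8460.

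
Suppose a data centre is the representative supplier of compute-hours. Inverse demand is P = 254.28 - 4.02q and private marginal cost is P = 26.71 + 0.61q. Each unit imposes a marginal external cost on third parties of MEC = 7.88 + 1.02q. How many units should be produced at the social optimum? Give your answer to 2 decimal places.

Social marginal cost = private MC + MEC = 34.59 + 1.63q.
Set SMC = demand: 34.59 + 1.63q = 254.28 - 4.02q → q* = 38.8832.

q* = 38.88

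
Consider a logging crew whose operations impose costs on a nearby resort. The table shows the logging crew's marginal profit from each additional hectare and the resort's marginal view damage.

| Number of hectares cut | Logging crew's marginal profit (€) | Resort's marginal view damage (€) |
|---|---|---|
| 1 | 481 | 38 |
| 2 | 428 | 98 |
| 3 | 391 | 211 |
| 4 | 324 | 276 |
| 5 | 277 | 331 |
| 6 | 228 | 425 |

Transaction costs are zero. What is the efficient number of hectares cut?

4

Bargaining reaches the level where marginal profit last exceeds marginal view damage.
That holds through level 4 (324 ≥ 276) but not at 5 (277 < 331).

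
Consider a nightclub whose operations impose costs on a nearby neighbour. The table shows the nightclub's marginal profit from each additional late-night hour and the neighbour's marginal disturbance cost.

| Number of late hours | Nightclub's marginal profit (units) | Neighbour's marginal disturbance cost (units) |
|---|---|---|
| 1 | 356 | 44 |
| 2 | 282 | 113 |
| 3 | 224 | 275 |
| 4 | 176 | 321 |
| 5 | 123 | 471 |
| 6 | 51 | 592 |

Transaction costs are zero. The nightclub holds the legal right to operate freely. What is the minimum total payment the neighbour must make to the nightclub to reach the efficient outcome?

574

Left alone the nightclub would choose level 6 (marginal profit stays positive).
Efficient level: k* = 2 (marginal profit ≥ marginal disturbance cost through 2).
The neighbour must at least cover the nightclub's forgone profit from cutting 6→2: 224 + 176 + 123 + 51 = 574.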